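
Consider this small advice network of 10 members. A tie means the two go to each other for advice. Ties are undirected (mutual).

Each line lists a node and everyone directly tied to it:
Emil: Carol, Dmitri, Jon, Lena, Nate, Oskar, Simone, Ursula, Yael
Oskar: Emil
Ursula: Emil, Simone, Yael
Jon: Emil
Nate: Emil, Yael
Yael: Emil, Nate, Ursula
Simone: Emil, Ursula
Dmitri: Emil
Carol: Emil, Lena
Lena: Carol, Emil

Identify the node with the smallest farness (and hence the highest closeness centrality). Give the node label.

Emil

Farness (sum of distances to all others) for each node — Carol:16, Dmitri:17, Emil:9, Jon:17, Lena:16, Nate:16, Oskar:17, Simone:16, Ursula:15, Yael:15.
The smallest farness is 9, for Emil, so Emil has the highest closeness.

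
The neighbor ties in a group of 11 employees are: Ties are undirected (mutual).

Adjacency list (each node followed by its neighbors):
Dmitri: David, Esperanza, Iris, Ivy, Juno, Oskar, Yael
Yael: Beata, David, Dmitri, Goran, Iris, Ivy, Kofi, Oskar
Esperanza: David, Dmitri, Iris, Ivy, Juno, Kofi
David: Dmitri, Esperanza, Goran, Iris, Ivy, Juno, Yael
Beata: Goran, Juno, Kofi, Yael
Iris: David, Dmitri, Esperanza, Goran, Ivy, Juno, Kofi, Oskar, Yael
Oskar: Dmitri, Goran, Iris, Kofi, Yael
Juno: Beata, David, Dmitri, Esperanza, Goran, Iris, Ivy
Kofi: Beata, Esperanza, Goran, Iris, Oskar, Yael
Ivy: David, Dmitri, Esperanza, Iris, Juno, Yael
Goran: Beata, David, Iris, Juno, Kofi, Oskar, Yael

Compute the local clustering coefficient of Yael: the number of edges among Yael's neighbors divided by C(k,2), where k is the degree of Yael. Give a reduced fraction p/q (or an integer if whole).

4/7

Yael's neighbors: Beata, David, Dmitri, Goran, Iris, Ivy, Kofi, and Oskar (k = 8).
Possible neighbor pairs: C(8,2) = 28. Edges among them: Beata–Goran, Beata–Kofi, David–Dmitri, David–Goran, David–Iris, David–Ivy, Dmitri–Iris, Dmitri–Ivy, Dmitri–Oskar, Goran–Iris, Goran–Kofi, Goran–Oskar, Iris–Ivy, Iris–Kofi, Iris–Oskar, Kofi–Oskar → e = 16.
Clustering(Yael) = 16/28 = 4/7.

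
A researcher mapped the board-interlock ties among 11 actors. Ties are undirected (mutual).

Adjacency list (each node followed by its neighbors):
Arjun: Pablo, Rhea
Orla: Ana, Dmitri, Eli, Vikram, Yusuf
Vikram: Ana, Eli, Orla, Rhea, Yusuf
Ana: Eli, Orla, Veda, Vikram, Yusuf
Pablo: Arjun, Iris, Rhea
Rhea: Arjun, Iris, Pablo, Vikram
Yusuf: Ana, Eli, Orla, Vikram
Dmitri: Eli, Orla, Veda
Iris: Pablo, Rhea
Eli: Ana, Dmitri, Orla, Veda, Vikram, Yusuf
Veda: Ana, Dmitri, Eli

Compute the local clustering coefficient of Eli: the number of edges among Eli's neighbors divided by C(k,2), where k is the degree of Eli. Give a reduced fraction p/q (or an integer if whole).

3/5

Eli's neighbors: Ana, Dmitri, Orla, Veda, Vikram, and Yusuf (k = 6).
Possible neighbor pairs: C(6,2) = 15. Edges among them: Ana–Orla, Ana–Veda, Ana–Vikram, Ana–Yusuf, Dmitri–Orla, Dmitri–Veda, Orla–Vikram, Orla–Yusuf, Vikram–Yusuf → e = 9.
Clustering(Eli) = 9/15 = 3/5.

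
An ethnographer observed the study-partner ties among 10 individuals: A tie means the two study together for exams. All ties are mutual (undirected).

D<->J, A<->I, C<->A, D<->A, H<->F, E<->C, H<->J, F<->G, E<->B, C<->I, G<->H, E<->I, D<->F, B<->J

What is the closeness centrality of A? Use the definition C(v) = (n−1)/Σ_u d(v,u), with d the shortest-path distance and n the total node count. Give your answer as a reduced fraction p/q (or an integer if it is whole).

Distances from A: B:3, C:1, D:1, E:2, F:2, G:3, H:3, I:1, J:2. Sum = 18.
n = 10, so closeness = 9/18 = 1/2.

1/2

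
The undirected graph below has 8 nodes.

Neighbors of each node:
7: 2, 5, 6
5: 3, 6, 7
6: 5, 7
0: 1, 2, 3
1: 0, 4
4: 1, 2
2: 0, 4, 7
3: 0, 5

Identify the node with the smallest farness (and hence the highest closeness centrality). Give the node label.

2

Farness (sum of distances to all others) for each node — 0:12, 1:16, 2:11, 3:13, 4:15, 5:13, 6:16, 7:12.
The smallest farness is 11, for 2, so 2 has the highest closeness.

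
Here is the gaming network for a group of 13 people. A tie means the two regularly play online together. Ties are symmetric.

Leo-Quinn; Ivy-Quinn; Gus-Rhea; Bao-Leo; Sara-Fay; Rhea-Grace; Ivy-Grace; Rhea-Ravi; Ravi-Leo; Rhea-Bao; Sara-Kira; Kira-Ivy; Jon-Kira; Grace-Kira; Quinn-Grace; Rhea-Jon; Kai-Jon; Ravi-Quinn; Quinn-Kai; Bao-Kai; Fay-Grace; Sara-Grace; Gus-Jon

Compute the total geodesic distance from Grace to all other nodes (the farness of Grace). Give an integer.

Distances from Grace: Bao:2, Fay:1, Gus:2, Ivy:1, Jon:2, Kai:2, Kira:1, Leo:2, Quinn:1, Ravi:2, Rhea:1, Sara:1.
Sum = 2 + 1 + 2 + 1 + 2 + 2 + 1 + 2 + 1 + 2 + 1 + 1 = 18.

18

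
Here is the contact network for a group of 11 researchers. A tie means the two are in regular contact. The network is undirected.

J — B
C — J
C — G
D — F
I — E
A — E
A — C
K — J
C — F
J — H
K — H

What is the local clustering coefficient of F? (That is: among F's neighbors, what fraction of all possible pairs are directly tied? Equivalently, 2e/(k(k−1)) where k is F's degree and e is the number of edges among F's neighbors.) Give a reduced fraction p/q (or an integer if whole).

0

F's neighbors: C and D (k = 2).
Possible neighbor pairs: C(2,2) = 1. Edges among them: none → e = 0.
Clustering(F) = 0/1.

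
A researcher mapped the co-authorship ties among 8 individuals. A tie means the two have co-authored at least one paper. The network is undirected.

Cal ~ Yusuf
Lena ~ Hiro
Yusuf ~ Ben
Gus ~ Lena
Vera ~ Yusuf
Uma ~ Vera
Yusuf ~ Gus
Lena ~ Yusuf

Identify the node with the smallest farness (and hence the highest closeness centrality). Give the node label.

Farness (sum of distances to all others) for each node — Ben:15, Cal:15, Gus:13, Hiro:18, Lena:12, Uma:19, Vera:13, Yusuf:9.
The smallest farness is 9, for Yusuf, so Yusuf has the highest closeness.

Yusuf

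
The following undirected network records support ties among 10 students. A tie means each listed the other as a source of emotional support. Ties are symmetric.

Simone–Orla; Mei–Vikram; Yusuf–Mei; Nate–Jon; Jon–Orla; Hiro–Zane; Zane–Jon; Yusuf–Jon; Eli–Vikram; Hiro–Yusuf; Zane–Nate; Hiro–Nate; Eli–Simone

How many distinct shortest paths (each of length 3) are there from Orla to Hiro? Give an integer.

3

The shortest distance is 3. The length-3 paths are: Orla–Jon–Zane–Hiro; Orla–Jon–Yusuf–Hiro; Orla–Jon–Nate–Hiro.
That gives 3 distinct shortest paths.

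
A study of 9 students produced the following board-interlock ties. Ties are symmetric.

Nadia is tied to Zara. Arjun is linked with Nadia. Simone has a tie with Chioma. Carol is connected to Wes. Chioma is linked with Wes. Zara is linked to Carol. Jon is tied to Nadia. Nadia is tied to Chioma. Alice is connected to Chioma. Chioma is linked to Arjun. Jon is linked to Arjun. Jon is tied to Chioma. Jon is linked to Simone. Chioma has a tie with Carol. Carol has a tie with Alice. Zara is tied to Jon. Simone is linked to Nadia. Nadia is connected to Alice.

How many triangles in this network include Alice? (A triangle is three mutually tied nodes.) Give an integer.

Alice's neighbors: Carol, Chioma, and Nadia.
Neighbor pairs that are themselves tied: Alice–Carol–Chioma; Alice–Chioma–Nadia. Each forms one triangle with Alice, for 2 in total.

2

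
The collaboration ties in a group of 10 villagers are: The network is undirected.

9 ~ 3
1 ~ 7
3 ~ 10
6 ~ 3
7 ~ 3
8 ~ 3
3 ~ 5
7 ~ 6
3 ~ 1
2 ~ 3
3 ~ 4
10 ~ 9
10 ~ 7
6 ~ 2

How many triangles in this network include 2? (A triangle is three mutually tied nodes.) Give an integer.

2's neighbors: 3 and 6.
Neighbor pairs that are themselves tied: 2–3–6. Each forms one triangle with 2, for 1 in total.

1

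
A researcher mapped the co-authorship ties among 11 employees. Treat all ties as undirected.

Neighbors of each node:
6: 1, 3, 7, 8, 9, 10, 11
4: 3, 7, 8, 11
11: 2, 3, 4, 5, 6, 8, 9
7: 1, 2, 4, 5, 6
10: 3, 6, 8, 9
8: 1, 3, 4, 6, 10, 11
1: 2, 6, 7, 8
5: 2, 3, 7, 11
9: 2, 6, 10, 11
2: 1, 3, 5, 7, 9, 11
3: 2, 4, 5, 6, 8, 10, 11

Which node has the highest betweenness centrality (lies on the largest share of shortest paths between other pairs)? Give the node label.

6

Unnormalized betweenness of each node: 1:13/15, 2:41/12, 3:68/15, 4:5/6, 5:1/2, 6:29/6, 7:49/20, 8:8/3, 9:19/20, 10:7/12, 11:131/30.
6 has the largest value, 29/6, making it the main broker — the node through which the most shortest paths run.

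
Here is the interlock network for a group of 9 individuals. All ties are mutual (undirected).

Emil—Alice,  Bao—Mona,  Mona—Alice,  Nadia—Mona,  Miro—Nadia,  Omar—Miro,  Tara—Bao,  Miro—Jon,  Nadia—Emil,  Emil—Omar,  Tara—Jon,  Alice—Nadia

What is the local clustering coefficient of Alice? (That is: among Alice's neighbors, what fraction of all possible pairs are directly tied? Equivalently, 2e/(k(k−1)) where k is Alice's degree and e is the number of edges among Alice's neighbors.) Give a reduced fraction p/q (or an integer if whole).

Alice's neighbors: Emil, Mona, and Nadia (k = 3).
Possible neighbor pairs: C(3,2) = 3. Edges among them: Emil–Nadia, Mona–Nadia → e = 2.
Clustering(Alice) = 2/3.

2/3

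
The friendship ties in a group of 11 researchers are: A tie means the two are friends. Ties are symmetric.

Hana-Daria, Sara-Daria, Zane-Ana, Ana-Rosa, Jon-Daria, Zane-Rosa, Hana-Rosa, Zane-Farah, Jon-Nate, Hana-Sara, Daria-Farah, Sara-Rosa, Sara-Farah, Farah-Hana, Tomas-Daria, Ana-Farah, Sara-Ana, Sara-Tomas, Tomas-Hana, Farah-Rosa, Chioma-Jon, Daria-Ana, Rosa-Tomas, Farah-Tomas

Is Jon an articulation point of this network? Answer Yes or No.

Yes

Removing Jon leaves {Ana, Daria, Farah, Hana, Rosa, Sara, Tomas, and Zane} with no path to {Nate}, so the network splits into 3 components. Jon is a cut vertex.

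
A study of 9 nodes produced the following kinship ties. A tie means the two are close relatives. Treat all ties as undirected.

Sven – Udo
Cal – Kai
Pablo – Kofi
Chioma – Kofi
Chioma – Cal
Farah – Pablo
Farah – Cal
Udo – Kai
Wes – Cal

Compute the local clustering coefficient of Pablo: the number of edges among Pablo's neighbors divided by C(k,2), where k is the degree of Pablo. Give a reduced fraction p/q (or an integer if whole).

0

Pablo's neighbors: Farah and Kofi (k = 2).
Possible neighbor pairs: C(2,2) = 1. Edges among them: none → e = 0.
Clustering(Pablo) = 0/1.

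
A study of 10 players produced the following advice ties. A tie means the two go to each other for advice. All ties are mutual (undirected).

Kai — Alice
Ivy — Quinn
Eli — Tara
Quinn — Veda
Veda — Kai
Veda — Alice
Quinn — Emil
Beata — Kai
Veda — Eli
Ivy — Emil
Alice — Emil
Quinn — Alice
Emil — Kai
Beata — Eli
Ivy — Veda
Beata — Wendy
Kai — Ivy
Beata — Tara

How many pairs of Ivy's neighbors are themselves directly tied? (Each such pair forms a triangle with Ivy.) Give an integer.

Ivy's neighbors: Emil, Kai, Quinn, and Veda.
Neighbor pairs that are themselves tied: Ivy–Emil–Kai; Ivy–Emil–Quinn; Ivy–Kai–Veda; Ivy–Quinn–Veda. Each forms one triangle with Ivy, for 4 in total.

4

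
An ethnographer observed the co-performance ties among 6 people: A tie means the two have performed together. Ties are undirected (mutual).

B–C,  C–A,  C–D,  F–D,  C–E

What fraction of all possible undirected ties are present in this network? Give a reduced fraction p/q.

1/3

There are 5 edges and 6 nodes, so the maximum possible is C(6,2) = 15.
Density = 5/15 = 1/3.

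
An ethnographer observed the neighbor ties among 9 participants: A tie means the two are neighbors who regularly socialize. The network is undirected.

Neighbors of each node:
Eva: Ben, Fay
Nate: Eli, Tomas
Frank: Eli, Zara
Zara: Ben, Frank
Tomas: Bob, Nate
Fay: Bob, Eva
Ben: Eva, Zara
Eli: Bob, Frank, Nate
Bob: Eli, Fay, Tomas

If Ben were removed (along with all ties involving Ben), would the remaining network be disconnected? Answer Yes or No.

Even without Ben, every remaining node can still reach every other (the residual graph is connected), so Ben is not a cut vertex.

No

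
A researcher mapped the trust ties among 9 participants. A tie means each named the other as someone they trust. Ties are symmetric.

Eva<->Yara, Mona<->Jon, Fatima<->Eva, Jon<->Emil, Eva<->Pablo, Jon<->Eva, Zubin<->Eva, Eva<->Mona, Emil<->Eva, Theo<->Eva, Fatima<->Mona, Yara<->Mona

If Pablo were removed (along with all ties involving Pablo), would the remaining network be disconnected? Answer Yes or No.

No

Even without Pablo, every remaining node can still reach every other (the residual graph is connected), so Pablo is not a cut vertex.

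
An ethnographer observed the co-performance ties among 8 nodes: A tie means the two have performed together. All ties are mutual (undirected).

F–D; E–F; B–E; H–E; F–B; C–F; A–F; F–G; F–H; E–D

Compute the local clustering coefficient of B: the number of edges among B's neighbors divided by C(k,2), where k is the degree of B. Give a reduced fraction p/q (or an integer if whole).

1

B's neighbors: E and F (k = 2).
Possible neighbor pairs: C(2,2) = 1. Edges among them: E–F → e = 1.
Clustering(B) = 1/1.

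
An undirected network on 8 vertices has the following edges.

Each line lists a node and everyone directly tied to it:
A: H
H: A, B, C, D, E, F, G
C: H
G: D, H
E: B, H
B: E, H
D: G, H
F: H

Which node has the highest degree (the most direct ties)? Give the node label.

Degrees — A:1, B:2, C:1, D:2, E:2, F:1, G:2, H:7.
The maximum is 7, attained only by H.

H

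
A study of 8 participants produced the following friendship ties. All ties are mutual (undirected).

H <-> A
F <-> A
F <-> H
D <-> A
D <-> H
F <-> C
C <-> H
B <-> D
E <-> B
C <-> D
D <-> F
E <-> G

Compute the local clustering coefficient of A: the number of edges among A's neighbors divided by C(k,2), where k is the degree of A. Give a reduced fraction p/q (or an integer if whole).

1

A's neighbors: D, F, and H (k = 3).
Possible neighbor pairs: C(3,2) = 3. Edges among them: D–F, D–H, F–H → e = 3.
Clustering(A) = 3/3 = 1.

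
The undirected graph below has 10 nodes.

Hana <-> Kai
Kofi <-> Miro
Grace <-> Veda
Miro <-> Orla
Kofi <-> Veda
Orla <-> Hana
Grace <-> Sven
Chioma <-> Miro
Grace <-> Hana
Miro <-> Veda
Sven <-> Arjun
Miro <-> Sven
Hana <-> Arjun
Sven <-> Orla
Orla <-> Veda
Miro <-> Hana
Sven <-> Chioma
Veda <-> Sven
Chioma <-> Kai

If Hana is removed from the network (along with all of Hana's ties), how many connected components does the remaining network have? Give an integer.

1

Hana's neighbors (Arjun, Grace, Kai, Miro, and Orla) remain reachable from one another through other ties, so the rest of the network stays in one piece.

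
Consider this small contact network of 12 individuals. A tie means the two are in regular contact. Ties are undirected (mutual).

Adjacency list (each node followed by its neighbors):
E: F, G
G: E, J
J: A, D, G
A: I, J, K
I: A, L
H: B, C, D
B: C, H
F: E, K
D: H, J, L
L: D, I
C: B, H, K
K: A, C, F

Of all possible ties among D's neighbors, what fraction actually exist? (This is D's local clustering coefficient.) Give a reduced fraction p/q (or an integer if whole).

0

D's neighbors: H, J, and L (k = 3).
Possible neighbor pairs: C(3,2) = 3. Edges among them: none → e = 0.
Clustering(D) = 0/3 = 0.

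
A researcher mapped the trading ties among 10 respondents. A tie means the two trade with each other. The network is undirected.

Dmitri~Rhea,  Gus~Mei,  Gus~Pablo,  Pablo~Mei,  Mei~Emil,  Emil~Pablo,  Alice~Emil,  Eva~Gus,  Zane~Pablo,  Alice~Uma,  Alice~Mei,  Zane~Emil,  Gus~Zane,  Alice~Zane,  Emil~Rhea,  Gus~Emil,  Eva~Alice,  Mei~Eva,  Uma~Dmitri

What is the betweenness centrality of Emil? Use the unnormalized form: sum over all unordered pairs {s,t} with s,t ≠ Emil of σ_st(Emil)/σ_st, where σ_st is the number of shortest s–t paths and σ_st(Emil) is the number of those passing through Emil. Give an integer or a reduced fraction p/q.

Pairs whose geodesics pass through Emil — Eva–Rhea: 3/3; Zane–Mei: 1/4; Zane–Dmitri: 1/2; Zane–Rhea: 1; Alice–Gus: 1/4; Alice–Pablo: 1/3; Alice–Rhea: 1; Gus–Dmitri: 1; Gus–Uma: 1/4; Gus–Rhea: 1; Mei–Dmitri: 1/2; Mei–Rhea: 1; Pablo–Dmitri: 1; Pablo–Uma: 1/3 … (+1 more pairs).
All other pairs contribute 0.
Summing the contributions gives betweenness(Emil) = 125/12.

125/12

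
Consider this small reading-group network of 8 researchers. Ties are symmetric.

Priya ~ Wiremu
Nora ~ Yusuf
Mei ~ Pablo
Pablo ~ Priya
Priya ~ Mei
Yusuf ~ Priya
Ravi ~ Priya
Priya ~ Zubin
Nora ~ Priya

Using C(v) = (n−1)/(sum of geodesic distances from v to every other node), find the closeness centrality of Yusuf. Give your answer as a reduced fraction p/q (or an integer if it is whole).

7/12

Distances from Yusuf: Mei:2, Nora:1, Pablo:2, Priya:1, Ravi:2, Wiremu:2, Zubin:2. Sum = 12.
n = 8, so closeness = 7/12.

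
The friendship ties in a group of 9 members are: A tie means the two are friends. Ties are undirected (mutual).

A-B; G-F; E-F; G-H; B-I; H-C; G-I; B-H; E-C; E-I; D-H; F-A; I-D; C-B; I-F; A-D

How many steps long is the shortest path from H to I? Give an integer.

2

One shortest route is H – D – I, which uses 2 edges, and H and I are not directly tied, so nothing shorter exists. So d(H,I) = 2.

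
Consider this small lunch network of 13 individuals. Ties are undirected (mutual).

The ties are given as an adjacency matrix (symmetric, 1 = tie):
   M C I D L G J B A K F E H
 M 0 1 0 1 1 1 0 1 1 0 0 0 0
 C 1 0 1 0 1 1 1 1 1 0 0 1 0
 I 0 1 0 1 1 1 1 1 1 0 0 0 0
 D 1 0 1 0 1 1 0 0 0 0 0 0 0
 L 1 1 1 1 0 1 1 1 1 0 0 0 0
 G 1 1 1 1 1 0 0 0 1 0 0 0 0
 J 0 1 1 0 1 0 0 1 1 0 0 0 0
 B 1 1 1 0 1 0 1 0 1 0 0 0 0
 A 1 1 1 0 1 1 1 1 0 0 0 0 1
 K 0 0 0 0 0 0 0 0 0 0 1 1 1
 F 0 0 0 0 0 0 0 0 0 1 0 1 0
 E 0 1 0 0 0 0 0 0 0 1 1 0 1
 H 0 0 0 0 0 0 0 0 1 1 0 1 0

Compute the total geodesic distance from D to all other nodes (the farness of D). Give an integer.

Distances from D: A:2, B:2, C:2, E:3, F:4, G:1, H:3, I:1, J:2, K:4, L:1, M:1.
Sum = 2 + 2 + 2 + 3 + 4 + 1 + 3 + 1 + 2 + 4 + 1 + 1 = 26.

26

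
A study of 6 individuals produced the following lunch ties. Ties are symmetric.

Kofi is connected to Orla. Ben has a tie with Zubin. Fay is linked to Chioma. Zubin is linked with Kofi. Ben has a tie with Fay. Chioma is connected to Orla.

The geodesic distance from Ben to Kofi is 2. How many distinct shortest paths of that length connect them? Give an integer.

The shortest distance is 2, and the only length-2 path is Ben–Zubin–Kofi. So there is exactly 1 shortest path.

1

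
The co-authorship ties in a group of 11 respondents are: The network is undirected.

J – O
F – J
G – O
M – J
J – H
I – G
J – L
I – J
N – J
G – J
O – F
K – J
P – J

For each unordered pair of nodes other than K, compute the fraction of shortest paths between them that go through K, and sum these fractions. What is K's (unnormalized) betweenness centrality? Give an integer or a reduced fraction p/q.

0

No shortest path between any pair of other nodes passes through K.
Summing the contributions gives betweenness(K) = 0.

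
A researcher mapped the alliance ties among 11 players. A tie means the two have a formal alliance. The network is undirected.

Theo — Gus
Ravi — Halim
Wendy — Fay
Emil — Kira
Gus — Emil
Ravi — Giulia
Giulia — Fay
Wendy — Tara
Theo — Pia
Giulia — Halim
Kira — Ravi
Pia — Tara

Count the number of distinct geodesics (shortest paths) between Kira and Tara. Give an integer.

The shortest distance is 5. The length-5 paths are: Kira–Emil–Gus–Theo–Pia–Tara; Kira–Ravi–Giulia–Fay–Wendy–Tara.
That gives 2 distinct shortest paths.

2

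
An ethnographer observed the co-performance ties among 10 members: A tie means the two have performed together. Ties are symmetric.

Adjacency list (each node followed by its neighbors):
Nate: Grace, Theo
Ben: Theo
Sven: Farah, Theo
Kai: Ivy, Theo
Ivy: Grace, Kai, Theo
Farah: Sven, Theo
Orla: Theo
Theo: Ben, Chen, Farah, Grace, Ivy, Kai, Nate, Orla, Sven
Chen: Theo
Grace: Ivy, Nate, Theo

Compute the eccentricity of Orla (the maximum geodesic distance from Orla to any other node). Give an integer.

Distances from Orla: Ben:2, Chen:2, Farah:2, Grace:2, Ivy:2, Kai:2, Nate:2, Sven:2, Theo:1.
The largest is 2 (to Nate, Ivy, Grace, Farah, Sven, Kai, Ben, and Chen), so the eccentricity of Orla is 2.

2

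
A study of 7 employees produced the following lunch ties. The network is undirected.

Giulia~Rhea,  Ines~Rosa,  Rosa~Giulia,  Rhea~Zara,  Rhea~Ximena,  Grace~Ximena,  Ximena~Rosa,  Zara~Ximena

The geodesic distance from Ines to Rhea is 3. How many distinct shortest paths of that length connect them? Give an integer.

2

The shortest distance is 3. The length-3 paths are: Ines–Rosa–Ximena–Rhea; Ines–Rosa–Giulia–Rhea.
That gives 2 distinct shortest paths.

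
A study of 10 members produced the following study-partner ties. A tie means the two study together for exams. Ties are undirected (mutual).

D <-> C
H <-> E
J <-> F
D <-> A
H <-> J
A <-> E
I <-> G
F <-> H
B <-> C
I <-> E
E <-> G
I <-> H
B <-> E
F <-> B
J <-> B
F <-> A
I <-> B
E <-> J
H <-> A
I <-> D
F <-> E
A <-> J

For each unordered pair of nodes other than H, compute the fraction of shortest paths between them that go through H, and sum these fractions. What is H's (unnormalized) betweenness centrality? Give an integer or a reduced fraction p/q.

1

Pairs whose geodesics pass through H — I–F: 1/3; I–A: 1/3; I–J: 1/3.
All other pairs contribute 0.
Summing the contributions gives betweenness(H) = 1.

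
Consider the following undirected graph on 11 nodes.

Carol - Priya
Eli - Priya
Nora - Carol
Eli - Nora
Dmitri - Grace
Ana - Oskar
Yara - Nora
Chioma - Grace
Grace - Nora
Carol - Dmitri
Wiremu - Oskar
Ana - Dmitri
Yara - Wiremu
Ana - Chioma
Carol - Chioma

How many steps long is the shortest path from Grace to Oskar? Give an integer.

One shortest route is Grace – Chioma – Ana – Oskar, which uses 3 edges, and at distance 2 from Grace we only reach {Ana, Carol, Eli, Yara}, which does not include Oskar. So d(Grace,Oskar) = 3.

3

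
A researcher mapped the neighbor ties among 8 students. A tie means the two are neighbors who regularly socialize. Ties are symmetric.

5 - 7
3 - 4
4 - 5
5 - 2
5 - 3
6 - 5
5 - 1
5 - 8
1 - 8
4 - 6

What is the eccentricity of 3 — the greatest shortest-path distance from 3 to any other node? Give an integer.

2

Distances from 3: 1:2, 2:2, 4:1, 5:1, 6:2, 7:2, 8:2.
The largest is 2 (to 8, 2, 1, 6, and 7), so the eccentricity of 3 is 2.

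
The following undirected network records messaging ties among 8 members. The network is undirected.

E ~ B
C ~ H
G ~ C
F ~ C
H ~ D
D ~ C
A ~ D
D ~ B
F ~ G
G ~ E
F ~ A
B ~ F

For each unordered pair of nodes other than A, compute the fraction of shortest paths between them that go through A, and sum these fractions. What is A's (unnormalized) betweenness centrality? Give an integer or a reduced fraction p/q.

Pairs whose geodesics pass through A — F–D: 1/3.
All other pairs contribute 0.
Summing the contributions gives betweenness(A) = 1/3.

1/3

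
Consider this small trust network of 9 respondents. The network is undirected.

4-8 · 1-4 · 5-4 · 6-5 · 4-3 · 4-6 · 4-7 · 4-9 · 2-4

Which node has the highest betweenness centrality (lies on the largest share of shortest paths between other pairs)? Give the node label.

4

Unnormalized betweenness of each node: 1:0, 2:0, 3:0, 4:27, 5:0, 6:0, 7:0, 8:0, 9:0.
4 has the largest value, 27, making it the main broker — the node through which the most shortest paths run.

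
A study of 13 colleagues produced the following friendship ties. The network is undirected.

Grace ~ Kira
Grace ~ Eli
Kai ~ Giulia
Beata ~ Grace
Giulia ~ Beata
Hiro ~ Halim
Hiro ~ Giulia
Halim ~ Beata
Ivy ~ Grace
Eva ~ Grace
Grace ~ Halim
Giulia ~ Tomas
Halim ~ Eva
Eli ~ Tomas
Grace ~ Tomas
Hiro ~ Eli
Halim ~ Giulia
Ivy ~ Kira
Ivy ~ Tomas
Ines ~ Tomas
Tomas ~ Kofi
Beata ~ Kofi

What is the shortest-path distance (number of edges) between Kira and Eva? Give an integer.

One shortest route is Kira – Grace – Eva, which uses 2 edges, and Kira and Eva are not directly tied, so nothing shorter exists. So d(Kira,Eva) = 2.

2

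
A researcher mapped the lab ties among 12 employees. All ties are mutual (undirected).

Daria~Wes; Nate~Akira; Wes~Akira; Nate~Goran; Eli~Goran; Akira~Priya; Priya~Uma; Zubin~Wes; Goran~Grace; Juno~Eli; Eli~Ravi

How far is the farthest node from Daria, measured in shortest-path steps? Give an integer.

Distances from Daria: Akira:2, Eli:5, Goran:4, Grace:5, Juno:6, Nate:3, Priya:3, Ravi:6, Uma:4, Wes:1, Zubin:2.
The largest is 6 (to Ravi and Juno), so the eccentricity of Daria is 6.

6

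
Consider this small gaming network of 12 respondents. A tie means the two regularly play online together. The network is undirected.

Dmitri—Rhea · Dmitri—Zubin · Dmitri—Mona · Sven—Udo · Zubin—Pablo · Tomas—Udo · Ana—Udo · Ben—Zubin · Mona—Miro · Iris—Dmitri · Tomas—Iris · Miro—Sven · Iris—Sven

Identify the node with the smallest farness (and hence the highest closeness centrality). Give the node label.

Farness (sum of distances to all others) for each node — Ana:41, Ben:37, Dmitri:21, Iris:22, Miro:28, Mona:26, Pablo:37, Rhea:31, Sven:25, Tomas:28, Udo:31, Zubin:27.
The smallest farness is 21, for Dmitri, so Dmitri has the highest closeness.

Dmitri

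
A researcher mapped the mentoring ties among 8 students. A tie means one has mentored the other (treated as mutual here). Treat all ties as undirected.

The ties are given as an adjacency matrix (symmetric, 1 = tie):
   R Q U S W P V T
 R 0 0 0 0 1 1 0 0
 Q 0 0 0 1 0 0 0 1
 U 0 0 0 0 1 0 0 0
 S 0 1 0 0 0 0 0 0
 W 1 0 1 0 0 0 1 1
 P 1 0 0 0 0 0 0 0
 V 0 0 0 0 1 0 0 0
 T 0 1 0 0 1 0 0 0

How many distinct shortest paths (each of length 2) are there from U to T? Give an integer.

1

The shortest distance is 2, and the only length-2 path is U–W–T. So there is exactly 1 shortest path.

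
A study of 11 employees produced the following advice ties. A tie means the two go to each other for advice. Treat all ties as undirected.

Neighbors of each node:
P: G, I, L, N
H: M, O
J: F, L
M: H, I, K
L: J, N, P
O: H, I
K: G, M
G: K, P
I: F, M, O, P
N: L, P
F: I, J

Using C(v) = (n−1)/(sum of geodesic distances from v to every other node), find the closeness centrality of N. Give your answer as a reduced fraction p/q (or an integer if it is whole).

Distances from N: F:3, G:2, H:4, I:2, J:2, K:3, L:1, M:3, O:3, P:1. Sum = 24.
n = 11, so closeness = 10/24 = 5/12.

5/12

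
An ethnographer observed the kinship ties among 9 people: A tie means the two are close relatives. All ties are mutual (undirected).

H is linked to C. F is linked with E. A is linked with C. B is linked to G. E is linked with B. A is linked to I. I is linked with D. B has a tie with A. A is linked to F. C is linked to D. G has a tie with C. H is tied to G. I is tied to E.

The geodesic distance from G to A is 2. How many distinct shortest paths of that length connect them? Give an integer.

The shortest distance is 2. The length-2 paths are: G–B–A; G–C–A.
That gives 2 distinct shortest paths.

2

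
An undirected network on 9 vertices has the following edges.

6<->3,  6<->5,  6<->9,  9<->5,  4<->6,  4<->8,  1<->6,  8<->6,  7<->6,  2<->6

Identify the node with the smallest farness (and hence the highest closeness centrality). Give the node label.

Farness (sum of distances to all others) for each node — 1:15, 2:15, 3:15, 4:14, 5:14, 6:8, 7:15, 8:14, 9:14.
The smallest farness is 8, for 6, so 6 has the highest closeness.

6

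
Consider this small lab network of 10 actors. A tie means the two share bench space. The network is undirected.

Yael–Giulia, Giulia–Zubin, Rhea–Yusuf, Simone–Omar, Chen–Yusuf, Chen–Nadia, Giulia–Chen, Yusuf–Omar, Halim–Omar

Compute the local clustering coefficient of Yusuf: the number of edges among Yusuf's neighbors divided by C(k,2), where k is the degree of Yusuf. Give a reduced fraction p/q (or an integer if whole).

Yusuf's neighbors: Chen, Omar, and Rhea (k = 3).
Possible neighbor pairs: C(3,2) = 3. Edges among them: none → e = 0.
Clustering(Yusuf) = 0/3 = 0.

0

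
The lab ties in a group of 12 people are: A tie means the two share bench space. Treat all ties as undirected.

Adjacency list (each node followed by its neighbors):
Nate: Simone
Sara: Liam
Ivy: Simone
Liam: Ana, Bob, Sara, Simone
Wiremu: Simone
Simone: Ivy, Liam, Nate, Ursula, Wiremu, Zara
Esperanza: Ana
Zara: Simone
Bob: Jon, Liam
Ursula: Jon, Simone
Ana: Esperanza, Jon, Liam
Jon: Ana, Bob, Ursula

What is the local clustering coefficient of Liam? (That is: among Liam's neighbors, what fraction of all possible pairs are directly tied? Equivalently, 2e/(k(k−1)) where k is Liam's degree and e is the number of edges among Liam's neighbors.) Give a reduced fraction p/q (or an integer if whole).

Liam's neighbors: Ana, Bob, Sara, and Simone (k = 4).
Possible neighbor pairs: C(4,2) = 6. Edges among them: none → e = 0.
Clustering(Liam) = 0/6 = 0.

0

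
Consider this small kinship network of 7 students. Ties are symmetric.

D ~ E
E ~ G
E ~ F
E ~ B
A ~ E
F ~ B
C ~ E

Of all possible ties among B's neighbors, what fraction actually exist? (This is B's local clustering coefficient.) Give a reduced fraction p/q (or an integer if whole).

1

B's neighbors: E and F (k = 2).
Possible neighbor pairs: C(2,2) = 1. Edges among them: E–F → e = 1.
Clustering(B) = 1/1.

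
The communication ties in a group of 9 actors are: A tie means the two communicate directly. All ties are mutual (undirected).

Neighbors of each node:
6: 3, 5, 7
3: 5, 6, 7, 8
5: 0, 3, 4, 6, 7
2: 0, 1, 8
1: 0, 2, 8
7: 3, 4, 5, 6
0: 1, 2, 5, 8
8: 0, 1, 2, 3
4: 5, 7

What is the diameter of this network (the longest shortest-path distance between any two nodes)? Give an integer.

3

Eccentricity of each node (its greatest distance to any other): 0:2, 1:3, 2:3, 3:2, 4:3, 5:2, 6:3, 7:3, 8:3.
The maximum eccentricity is 3, realized for instance by the pair 1–6 via 1 – 0 – 5 – 6. So the diameter is 3.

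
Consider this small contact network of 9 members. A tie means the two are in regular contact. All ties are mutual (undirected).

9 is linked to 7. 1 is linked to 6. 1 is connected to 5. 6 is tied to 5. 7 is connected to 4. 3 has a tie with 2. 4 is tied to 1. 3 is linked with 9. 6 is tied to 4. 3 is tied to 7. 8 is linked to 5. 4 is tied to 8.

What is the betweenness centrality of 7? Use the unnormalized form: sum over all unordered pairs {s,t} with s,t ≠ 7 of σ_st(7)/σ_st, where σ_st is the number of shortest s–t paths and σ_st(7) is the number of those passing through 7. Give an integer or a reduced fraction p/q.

15

Pairs whose geodesics pass through 7 — 9–8: 1; 9–4: 1; 9–1: 1; 9–5: 3/3; 9–6: 1; 3–8: 1; 3–4: 1; 3–1: 1; 3–5: 3/3; 3–6: 1; 2–8: 1; 2–4: 1; 2–1: 1; 2–5: 3/3 … (+1 more pairs).
All other pairs contribute 0.
Summing the contributions gives betweenness(7) = 15.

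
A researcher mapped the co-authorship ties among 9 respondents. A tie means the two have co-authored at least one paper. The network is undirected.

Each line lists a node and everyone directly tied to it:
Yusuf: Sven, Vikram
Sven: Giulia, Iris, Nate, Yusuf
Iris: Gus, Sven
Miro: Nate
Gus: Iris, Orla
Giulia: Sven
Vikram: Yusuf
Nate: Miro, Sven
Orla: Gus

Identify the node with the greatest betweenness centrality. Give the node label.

Unnormalized betweenness of each node: Giulia:0, Gus:7, Iris:12, Miro:0, Nate:7, Orla:0, Sven:23, Vikram:0, Yusuf:7.
Sven has the largest value, 23, making it the main broker — the node through which the most shortest paths run.

Sven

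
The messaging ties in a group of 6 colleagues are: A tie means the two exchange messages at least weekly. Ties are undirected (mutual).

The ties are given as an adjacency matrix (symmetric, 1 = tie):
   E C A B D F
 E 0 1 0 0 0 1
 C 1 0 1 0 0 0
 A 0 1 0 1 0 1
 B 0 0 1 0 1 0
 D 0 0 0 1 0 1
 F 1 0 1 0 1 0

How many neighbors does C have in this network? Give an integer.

2

C is directly tied to A and E. That is 2 neighbors, so the degree of C is 2.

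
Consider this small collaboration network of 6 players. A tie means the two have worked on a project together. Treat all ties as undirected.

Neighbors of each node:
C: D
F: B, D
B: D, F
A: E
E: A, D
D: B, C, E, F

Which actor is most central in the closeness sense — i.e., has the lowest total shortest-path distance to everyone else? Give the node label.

Farness (sum of distances to all others) for each node — A:12, B:9, C:10, D:6, E:8, F:9.
The smallest farness is 6, for D, so D has the highest closeness.

D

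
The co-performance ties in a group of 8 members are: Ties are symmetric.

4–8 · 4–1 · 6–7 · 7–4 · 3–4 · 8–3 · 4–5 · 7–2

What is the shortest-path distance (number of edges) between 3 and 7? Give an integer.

2

One shortest route is 3 – 4 – 7, which uses 2 edges, and 3 and 7 are not directly tied, so nothing shorter exists. So d(3,7) = 2.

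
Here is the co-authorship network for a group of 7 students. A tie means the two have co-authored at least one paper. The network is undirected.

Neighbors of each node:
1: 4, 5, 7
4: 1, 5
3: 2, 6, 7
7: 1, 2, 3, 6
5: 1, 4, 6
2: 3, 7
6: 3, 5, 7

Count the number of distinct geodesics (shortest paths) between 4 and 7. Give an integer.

The shortest distance is 2, and the only length-2 path is 4–1–7. So there is exactly 1 shortest path.

1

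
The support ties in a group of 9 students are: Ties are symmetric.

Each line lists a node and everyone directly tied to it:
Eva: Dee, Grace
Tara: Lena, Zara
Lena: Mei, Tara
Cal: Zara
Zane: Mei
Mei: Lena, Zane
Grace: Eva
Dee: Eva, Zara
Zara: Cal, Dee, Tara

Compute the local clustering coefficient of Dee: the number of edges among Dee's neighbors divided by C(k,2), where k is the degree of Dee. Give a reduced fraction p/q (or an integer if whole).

Dee's neighbors: Eva and Zara (k = 2).
Possible neighbor pairs: C(2,2) = 1. Edges among them: none → e = 0.
Clustering(Dee) = 0/1.

0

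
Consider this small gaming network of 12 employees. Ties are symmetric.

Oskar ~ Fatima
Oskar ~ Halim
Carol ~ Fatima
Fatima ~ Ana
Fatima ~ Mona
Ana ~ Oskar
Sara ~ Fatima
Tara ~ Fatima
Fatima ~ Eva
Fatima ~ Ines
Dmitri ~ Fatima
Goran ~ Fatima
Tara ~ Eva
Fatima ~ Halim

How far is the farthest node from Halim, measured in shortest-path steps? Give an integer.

2

Distances from Halim: Ana:2, Carol:2, Dmitri:2, Eva:2, Fatima:1, Goran:2, Ines:2, Mona:2, Oskar:1, Sara:2, Tara:2.
The largest is 2 (to Tara, Ines, Ana, Sara, Dmitri, Mona, Carol, Goran, and Eva), so the eccentricity of Halim is 2.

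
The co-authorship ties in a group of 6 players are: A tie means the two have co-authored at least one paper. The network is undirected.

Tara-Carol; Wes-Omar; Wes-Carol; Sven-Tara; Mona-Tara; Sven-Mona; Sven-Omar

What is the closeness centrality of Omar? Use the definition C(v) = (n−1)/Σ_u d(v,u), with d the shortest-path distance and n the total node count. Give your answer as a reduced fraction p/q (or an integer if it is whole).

Distances from Omar: Carol:2, Mona:2, Sven:1, Tara:2, Wes:1. Sum = 8.
n = 6, so closeness = 5/8.

5/8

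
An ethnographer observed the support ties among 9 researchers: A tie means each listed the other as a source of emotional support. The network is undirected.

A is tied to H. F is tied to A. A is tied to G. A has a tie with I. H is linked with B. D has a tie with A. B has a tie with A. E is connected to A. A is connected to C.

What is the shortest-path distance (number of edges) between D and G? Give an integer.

One shortest route is D – A – G, which uses 2 edges, and D and G are not directly tied, so nothing shorter exists. So d(D,G) = 2.

2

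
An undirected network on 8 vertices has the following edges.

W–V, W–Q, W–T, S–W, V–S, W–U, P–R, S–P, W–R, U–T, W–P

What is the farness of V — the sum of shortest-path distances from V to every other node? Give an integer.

12

Distances from V: P:2, Q:2, R:2, S:1, T:2, U:2, W:1.
Sum = 2 + 2 + 2 + 1 + 2 + 2 + 1 = 12.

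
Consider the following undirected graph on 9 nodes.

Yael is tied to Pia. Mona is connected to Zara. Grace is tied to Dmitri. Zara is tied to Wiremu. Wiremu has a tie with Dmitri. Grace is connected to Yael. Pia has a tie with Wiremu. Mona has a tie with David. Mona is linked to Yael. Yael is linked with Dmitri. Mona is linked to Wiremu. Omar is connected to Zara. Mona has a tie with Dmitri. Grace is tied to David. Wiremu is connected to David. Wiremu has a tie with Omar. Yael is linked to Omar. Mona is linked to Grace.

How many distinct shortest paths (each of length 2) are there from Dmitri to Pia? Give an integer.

The shortest distance is 2. The length-2 paths are: Dmitri–Yael–Pia; Dmitri–Wiremu–Pia.
That gives 2 distinct shortest paths.

2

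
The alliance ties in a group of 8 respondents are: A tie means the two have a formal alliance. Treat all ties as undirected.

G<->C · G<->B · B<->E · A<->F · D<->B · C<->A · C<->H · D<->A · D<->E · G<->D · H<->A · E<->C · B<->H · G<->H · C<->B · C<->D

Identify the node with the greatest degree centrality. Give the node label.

C

Degrees — A:4, B:5, C:6, D:5, E:3, F:1, G:4, H:4.
The maximum is 6, attained only by C.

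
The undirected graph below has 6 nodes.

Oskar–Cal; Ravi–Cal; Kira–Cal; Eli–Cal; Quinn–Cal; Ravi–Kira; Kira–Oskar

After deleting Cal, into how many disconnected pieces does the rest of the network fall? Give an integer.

3

Without Cal, the remaining ties split the others into: {Quinn}; {Kira, Oskar, Ravi}; {Eli}.
That's 3 separate components.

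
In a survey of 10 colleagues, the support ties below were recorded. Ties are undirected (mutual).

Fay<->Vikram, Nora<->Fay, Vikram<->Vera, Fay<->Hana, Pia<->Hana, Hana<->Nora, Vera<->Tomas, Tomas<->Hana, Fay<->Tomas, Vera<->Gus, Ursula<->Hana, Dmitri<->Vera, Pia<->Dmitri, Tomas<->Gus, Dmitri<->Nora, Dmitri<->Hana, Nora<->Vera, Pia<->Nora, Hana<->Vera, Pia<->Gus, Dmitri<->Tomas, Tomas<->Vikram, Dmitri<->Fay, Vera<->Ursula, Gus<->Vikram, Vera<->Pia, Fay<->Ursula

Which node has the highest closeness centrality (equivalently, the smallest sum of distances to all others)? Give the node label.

Farness (sum of distances to all others) for each node — Dmitri:12, Fay:12, Gus:14, Hana:11, Nora:13, Pia:13, Tomas:12, Ursula:15, Vera:10, Vikram:14.
The smallest farness is 10, for Vera, so Vera has the highest closeness.

Vera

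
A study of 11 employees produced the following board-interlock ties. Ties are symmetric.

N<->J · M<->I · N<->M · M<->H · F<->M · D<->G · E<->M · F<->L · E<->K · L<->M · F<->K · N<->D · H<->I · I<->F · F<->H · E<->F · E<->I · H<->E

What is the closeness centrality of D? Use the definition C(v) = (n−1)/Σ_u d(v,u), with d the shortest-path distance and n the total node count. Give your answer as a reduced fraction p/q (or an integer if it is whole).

Distances from D: E:3, F:3, G:1, H:3, I:3, J:2, K:4, L:3, M:2, N:1. Sum = 25.
n = 11, so closeness = 10/25 = 2/5.

2/5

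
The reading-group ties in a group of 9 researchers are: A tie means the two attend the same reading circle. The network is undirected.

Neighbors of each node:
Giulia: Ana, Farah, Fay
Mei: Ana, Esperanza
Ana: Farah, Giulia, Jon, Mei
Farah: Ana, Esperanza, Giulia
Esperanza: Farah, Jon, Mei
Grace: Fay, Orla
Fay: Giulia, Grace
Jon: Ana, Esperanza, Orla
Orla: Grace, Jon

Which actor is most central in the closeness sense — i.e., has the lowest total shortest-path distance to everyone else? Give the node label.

Ana

Farness (sum of distances to all others) for each node — Ana:13, Esperanza:15, Farah:15, Fay:17, Giulia:14, Grace:19, Jon:14, Mei:18, Orla:17.
The smallest farness is 13, for Ana, so Ana has the highest closeness.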